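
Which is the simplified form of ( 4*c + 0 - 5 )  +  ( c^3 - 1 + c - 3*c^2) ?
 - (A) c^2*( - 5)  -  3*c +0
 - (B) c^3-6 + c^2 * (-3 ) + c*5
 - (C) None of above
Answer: B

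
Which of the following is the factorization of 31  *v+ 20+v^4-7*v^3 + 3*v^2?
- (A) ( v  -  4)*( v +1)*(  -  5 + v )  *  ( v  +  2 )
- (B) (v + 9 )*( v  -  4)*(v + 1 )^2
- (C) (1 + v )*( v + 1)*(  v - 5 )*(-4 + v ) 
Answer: C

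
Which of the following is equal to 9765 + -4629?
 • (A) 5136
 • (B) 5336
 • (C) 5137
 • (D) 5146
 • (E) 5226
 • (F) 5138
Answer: A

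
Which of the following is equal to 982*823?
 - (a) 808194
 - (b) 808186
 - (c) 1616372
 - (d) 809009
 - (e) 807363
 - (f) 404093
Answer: b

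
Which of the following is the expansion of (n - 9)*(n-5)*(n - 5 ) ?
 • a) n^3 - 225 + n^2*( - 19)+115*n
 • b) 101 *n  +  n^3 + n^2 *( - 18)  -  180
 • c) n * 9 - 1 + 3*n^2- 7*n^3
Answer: a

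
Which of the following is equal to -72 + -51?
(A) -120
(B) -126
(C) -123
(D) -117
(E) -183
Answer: C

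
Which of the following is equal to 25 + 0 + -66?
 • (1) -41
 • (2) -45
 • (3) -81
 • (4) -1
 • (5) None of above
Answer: 1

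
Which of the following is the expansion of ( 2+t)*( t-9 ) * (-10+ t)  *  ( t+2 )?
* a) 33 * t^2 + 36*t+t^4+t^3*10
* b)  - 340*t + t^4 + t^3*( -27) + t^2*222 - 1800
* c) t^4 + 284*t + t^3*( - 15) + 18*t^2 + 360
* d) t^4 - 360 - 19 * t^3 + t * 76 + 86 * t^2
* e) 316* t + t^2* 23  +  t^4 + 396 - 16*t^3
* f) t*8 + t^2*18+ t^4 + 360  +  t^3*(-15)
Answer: c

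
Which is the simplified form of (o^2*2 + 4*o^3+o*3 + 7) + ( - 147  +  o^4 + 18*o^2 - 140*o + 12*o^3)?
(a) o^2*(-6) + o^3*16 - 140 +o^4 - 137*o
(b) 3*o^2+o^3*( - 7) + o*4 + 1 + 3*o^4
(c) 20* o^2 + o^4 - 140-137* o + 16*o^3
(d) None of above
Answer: c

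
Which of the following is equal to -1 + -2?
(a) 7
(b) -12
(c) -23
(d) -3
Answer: d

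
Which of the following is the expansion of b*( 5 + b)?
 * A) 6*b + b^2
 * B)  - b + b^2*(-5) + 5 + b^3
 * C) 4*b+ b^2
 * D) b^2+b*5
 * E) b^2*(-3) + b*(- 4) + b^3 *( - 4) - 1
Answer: D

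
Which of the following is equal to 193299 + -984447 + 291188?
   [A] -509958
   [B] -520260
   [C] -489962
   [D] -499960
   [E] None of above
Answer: D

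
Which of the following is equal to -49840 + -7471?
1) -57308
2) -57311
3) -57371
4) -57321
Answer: 2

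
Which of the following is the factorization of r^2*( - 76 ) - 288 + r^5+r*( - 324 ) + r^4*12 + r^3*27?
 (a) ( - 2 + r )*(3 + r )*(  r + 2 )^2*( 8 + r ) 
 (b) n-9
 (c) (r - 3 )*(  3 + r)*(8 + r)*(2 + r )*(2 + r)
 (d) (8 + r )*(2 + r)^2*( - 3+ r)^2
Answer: c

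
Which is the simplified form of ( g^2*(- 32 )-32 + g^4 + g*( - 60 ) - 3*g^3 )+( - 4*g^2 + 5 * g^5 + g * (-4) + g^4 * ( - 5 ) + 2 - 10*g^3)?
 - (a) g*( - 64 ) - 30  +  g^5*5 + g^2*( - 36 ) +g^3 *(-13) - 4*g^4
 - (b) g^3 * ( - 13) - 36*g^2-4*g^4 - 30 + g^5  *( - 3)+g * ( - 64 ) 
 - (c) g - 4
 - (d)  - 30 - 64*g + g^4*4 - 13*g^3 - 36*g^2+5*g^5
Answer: a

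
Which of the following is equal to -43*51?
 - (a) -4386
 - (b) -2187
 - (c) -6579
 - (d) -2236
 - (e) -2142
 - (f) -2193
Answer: f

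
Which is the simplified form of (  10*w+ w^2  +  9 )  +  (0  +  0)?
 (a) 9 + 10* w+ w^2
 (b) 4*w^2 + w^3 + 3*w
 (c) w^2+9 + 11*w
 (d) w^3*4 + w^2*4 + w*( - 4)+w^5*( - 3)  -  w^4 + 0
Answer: a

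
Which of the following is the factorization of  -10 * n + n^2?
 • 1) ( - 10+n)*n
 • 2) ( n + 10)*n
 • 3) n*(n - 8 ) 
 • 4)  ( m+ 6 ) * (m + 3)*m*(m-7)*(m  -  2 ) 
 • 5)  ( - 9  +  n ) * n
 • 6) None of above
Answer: 1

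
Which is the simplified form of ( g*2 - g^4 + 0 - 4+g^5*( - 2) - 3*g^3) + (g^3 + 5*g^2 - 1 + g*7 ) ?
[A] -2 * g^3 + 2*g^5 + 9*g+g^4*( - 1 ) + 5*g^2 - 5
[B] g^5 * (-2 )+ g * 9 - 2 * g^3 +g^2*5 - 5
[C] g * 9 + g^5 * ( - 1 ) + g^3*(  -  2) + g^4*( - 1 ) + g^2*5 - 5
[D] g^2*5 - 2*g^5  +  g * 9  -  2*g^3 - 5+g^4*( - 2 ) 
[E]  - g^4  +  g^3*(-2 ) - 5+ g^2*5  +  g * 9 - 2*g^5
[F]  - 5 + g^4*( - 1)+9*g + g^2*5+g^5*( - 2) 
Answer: E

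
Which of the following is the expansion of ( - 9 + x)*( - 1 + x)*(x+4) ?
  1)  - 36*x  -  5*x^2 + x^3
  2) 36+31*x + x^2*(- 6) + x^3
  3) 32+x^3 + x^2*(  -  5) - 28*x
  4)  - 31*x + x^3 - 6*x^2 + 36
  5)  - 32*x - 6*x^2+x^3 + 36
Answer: 4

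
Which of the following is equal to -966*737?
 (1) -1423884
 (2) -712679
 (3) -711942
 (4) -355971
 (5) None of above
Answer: 3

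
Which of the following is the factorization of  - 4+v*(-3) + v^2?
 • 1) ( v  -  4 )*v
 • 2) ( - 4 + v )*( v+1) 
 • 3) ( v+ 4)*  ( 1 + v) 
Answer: 2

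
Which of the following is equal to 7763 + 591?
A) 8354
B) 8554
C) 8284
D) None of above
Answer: A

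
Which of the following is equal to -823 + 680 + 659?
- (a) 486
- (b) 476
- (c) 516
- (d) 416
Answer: c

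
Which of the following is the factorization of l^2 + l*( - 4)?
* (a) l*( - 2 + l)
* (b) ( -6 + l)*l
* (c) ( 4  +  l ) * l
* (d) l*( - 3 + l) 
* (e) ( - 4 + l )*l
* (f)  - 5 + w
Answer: e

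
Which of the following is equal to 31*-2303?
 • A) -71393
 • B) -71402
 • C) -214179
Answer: A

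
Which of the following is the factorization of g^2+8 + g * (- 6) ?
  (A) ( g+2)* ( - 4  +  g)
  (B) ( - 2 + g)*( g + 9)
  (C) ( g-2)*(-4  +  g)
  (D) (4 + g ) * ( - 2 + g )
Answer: C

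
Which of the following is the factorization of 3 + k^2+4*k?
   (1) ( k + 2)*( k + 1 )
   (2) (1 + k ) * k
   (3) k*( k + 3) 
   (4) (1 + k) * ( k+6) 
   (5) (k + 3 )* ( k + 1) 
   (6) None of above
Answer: 5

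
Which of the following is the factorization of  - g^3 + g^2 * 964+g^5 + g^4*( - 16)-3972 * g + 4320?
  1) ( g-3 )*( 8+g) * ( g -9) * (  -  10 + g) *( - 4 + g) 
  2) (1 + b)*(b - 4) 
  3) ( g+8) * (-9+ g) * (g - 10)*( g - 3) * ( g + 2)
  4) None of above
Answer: 4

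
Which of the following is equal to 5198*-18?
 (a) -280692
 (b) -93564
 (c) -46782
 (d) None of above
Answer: b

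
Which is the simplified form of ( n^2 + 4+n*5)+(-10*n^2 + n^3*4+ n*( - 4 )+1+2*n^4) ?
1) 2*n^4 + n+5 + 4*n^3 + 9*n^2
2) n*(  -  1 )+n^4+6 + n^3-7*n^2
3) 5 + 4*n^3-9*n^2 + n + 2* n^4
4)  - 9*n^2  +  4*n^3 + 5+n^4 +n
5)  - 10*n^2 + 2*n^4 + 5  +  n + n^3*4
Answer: 3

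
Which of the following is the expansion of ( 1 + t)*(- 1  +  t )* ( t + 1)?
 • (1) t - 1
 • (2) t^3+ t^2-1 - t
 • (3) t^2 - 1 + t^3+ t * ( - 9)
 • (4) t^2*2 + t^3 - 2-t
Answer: 2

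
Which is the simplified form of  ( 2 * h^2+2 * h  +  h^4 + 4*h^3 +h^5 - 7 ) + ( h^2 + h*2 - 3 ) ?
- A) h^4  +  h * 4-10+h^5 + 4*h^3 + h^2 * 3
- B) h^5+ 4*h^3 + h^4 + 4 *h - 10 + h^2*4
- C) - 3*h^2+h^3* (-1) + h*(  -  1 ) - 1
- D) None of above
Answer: A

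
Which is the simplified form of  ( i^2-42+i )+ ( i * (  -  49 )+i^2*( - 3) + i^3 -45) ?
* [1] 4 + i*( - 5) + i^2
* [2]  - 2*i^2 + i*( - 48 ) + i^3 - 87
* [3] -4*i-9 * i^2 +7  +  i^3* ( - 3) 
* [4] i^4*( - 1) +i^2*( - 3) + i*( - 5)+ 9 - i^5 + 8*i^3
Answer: 2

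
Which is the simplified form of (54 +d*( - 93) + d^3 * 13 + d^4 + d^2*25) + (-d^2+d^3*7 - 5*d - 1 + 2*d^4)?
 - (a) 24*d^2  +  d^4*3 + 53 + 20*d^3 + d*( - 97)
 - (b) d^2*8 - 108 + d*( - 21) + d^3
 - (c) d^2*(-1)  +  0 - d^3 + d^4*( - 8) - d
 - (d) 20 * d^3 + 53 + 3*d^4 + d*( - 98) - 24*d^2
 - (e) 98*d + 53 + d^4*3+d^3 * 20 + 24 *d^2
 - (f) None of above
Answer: f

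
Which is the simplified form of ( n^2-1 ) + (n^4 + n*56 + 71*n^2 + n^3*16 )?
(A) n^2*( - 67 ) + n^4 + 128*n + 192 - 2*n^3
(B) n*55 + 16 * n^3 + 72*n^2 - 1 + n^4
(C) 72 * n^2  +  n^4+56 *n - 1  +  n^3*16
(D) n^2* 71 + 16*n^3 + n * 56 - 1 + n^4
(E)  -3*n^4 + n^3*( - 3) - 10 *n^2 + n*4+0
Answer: C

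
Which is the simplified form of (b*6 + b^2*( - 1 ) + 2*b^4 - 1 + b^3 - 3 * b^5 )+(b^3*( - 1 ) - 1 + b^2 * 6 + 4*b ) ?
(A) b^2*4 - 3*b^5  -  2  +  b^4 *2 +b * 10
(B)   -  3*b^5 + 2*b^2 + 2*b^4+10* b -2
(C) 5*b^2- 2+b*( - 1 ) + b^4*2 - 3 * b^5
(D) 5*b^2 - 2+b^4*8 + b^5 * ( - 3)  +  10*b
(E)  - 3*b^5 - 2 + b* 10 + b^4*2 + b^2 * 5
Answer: E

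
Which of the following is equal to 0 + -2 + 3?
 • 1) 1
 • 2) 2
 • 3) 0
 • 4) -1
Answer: 1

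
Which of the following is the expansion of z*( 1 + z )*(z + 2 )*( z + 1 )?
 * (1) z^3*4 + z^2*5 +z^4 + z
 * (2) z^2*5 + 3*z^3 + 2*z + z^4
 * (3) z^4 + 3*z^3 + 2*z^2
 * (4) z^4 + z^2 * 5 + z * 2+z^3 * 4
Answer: 4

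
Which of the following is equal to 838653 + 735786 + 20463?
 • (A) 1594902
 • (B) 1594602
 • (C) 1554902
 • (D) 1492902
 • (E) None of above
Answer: A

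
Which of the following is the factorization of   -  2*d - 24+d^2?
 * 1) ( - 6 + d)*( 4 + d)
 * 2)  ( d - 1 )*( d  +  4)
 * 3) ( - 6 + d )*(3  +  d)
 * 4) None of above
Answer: 1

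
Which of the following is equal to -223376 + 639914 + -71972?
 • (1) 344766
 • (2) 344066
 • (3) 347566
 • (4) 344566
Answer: 4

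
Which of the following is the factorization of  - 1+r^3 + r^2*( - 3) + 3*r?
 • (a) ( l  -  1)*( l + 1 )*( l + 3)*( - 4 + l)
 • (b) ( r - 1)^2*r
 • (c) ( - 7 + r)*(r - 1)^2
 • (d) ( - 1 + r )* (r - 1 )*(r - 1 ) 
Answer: d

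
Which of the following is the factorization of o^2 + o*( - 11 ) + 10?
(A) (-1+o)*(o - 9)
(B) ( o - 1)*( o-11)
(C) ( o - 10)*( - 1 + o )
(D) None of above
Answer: C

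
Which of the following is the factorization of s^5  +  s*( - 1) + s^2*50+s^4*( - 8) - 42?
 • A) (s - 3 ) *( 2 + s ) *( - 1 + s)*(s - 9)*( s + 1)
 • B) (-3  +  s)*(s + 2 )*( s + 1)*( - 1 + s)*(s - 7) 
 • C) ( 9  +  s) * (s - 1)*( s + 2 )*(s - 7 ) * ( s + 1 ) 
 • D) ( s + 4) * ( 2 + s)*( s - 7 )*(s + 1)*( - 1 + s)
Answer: B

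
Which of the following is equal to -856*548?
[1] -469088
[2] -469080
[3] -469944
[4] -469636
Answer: 1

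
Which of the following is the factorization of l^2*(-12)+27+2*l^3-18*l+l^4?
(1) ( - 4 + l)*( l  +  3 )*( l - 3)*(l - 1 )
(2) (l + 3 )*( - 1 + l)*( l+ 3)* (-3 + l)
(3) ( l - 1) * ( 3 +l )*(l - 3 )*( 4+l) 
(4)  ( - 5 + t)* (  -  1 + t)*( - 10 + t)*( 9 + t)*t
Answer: 2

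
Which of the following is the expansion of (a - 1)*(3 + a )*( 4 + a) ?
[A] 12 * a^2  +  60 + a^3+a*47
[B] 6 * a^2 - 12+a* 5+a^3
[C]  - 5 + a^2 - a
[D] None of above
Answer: B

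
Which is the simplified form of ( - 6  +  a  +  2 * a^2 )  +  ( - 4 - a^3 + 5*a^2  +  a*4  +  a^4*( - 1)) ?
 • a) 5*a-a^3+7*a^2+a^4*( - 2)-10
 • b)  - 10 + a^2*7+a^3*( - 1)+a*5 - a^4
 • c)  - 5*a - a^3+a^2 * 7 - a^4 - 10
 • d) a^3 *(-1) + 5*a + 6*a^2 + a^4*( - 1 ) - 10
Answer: b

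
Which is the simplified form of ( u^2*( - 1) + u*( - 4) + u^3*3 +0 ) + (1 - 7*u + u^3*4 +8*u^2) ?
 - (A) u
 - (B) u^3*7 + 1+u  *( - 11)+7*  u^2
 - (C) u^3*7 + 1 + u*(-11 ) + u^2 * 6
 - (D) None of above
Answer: B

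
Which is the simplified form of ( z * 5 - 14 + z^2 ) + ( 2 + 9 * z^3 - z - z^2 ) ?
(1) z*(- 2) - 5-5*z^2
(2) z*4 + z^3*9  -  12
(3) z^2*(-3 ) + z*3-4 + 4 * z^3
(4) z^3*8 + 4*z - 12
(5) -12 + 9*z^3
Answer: 2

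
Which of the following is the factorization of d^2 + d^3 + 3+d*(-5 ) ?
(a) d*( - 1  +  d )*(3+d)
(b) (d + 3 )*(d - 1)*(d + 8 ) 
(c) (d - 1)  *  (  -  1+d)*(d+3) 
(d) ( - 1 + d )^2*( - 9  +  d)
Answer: c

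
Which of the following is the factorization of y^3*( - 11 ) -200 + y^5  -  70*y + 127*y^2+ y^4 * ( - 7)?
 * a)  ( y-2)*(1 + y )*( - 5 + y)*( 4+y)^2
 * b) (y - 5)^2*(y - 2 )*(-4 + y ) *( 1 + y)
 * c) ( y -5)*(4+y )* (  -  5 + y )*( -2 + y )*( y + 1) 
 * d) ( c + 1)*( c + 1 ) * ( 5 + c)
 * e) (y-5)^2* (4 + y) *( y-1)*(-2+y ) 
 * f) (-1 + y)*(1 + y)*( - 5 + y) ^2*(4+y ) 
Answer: c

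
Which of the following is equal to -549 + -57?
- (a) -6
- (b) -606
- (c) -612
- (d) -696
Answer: b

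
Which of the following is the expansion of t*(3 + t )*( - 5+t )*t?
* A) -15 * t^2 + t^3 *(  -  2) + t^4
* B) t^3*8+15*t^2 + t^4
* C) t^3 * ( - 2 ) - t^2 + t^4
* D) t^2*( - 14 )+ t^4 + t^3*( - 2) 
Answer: A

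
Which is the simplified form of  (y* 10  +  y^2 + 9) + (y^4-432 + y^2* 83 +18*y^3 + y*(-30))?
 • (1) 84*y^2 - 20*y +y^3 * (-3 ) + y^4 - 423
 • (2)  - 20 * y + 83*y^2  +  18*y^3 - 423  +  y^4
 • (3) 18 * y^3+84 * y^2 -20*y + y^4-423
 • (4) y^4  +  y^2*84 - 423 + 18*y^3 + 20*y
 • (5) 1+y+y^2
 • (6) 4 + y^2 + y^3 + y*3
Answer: 3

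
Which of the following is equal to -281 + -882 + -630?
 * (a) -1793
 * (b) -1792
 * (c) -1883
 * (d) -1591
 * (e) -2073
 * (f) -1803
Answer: a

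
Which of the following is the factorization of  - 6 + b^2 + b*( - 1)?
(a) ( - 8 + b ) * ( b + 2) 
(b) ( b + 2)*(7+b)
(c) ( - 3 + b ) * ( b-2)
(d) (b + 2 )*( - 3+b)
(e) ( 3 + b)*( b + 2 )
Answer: d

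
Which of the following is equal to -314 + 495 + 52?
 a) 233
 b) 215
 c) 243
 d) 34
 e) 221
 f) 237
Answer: a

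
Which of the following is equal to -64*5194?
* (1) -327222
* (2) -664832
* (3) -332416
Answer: 3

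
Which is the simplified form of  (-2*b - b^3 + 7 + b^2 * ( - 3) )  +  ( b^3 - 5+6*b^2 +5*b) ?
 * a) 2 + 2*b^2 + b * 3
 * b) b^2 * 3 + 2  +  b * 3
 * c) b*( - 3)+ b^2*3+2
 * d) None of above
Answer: b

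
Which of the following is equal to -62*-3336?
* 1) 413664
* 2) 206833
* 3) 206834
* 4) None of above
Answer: 4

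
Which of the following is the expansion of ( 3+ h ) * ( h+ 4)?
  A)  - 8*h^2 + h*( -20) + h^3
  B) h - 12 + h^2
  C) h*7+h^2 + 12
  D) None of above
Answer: C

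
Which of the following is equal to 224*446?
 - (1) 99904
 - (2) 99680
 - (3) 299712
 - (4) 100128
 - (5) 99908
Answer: 1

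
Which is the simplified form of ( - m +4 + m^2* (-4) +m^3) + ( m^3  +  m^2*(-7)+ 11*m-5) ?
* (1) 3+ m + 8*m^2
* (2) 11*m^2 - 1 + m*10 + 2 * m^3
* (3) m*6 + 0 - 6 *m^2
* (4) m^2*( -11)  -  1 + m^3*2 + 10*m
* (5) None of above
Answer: 4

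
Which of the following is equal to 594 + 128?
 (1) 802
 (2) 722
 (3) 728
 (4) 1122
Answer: 2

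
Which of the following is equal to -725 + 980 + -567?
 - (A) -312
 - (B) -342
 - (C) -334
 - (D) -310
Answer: A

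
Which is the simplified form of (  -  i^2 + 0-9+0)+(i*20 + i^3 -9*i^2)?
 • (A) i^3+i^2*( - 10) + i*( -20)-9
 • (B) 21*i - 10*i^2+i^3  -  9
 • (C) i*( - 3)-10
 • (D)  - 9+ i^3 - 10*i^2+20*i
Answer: D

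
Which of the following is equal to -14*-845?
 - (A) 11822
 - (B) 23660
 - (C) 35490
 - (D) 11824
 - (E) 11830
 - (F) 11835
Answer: E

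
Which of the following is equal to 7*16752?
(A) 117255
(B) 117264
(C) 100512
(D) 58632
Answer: B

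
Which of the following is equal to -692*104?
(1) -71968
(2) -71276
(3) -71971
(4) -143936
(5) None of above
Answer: 1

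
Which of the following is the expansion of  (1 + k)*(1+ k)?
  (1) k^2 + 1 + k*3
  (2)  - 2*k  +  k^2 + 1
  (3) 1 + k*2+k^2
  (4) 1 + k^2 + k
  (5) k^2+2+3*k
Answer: 3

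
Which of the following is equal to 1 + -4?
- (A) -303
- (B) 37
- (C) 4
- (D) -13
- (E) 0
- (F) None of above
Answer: F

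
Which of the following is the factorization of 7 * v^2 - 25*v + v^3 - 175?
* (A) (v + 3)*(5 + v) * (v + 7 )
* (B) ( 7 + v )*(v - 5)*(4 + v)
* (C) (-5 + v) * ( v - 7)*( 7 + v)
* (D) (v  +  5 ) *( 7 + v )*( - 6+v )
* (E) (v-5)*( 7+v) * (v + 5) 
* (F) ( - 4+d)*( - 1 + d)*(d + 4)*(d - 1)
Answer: E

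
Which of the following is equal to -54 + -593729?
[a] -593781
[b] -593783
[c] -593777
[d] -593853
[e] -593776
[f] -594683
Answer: b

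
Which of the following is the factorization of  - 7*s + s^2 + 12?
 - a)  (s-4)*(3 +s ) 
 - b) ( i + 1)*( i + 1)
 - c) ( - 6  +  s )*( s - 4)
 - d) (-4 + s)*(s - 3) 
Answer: d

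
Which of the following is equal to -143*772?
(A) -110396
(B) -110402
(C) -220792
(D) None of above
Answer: A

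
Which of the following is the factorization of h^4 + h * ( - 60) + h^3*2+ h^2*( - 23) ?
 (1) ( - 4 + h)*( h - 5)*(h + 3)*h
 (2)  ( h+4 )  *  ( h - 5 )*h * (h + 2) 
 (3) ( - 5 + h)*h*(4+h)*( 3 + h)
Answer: 3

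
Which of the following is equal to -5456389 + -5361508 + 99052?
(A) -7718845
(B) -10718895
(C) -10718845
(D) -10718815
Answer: C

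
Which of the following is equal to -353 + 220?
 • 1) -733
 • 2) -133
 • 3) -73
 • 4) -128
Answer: 2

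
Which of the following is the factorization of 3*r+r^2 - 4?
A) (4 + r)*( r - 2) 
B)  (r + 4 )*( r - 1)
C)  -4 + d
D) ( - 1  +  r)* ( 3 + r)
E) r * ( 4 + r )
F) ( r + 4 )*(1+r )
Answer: B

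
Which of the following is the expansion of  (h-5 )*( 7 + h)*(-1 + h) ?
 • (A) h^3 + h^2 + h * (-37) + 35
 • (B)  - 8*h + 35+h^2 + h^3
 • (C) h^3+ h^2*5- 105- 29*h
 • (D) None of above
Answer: A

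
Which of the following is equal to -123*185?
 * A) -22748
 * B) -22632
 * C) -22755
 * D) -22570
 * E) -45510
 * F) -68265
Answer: C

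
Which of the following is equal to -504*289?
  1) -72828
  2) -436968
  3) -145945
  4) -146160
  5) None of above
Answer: 5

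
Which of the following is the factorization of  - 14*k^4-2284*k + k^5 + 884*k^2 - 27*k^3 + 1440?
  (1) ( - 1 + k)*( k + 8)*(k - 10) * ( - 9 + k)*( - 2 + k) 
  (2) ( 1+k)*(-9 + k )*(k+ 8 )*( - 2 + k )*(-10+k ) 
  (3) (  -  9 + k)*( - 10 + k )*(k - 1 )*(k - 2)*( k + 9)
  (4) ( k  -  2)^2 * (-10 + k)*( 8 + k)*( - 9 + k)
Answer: 1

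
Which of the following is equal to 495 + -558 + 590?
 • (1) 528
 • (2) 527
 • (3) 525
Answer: 2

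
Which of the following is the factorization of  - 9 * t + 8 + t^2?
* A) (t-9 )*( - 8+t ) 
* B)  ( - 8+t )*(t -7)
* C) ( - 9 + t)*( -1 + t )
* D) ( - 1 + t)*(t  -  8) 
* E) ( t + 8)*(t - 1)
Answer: D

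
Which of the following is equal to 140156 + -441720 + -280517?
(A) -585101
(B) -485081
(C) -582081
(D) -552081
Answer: C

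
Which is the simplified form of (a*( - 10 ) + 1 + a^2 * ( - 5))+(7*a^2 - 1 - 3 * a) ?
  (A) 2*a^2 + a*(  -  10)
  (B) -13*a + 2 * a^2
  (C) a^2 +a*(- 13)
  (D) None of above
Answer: B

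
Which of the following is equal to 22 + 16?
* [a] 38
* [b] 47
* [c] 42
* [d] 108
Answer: a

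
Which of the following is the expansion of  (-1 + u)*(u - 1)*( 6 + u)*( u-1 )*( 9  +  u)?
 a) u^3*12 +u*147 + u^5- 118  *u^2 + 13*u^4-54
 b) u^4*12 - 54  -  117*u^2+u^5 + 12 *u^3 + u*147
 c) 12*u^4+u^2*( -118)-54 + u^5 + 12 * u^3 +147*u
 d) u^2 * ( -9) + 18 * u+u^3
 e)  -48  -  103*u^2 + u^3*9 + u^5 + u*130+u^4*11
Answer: c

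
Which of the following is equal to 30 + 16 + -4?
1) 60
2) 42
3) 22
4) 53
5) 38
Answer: 2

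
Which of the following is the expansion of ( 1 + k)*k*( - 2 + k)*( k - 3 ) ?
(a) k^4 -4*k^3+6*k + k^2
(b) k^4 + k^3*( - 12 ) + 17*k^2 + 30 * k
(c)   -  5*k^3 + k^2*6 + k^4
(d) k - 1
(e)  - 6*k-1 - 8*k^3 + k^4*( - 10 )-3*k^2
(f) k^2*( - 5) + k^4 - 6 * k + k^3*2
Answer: a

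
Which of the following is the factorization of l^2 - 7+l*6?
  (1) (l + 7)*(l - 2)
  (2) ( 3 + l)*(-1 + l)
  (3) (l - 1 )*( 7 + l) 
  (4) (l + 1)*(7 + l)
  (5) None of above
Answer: 3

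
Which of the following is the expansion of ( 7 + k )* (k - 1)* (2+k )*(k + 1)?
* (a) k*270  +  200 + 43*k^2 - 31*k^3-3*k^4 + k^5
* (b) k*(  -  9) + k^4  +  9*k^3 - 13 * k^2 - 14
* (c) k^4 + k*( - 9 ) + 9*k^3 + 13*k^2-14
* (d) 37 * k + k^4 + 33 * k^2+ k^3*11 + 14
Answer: c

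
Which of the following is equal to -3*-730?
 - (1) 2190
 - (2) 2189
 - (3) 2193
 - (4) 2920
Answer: 1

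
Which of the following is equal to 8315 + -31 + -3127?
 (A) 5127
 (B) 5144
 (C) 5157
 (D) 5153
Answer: C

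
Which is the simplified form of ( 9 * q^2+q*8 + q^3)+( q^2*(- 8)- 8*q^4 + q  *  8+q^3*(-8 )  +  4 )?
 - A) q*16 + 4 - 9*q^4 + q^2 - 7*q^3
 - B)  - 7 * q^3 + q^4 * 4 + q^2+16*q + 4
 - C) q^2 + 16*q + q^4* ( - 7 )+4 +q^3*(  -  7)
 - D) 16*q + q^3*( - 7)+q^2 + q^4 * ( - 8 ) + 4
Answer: D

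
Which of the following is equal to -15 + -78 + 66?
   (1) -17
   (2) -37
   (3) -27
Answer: 3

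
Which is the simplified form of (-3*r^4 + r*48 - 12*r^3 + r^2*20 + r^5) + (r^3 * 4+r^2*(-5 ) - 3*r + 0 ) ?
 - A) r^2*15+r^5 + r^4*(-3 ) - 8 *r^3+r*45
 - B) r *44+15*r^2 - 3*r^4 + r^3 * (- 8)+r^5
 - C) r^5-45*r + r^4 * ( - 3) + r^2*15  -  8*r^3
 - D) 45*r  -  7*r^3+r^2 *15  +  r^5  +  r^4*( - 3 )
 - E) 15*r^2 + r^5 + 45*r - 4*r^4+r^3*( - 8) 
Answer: A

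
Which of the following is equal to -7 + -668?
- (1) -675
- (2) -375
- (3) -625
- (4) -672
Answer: 1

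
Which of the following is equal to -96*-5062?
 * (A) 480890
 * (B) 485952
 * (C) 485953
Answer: B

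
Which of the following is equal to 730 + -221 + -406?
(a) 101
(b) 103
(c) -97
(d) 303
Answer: b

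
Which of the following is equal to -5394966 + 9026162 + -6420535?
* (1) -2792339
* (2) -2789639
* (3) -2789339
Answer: 3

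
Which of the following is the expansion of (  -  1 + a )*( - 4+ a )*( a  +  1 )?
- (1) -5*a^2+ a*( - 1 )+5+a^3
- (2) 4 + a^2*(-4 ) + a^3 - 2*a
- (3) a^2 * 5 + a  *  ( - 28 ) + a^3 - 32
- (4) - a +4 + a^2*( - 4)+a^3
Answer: 4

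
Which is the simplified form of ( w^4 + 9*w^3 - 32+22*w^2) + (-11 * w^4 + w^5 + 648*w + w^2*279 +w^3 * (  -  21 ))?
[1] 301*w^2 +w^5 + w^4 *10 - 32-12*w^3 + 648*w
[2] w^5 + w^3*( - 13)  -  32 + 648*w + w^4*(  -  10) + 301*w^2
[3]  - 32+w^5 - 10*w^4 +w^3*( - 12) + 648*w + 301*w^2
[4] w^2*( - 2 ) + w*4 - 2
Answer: 3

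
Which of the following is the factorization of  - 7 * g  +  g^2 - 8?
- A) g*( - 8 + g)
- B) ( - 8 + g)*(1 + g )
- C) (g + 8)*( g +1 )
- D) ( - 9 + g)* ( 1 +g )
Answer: B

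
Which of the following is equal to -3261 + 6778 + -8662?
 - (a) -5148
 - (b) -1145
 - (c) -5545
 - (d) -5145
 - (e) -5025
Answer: d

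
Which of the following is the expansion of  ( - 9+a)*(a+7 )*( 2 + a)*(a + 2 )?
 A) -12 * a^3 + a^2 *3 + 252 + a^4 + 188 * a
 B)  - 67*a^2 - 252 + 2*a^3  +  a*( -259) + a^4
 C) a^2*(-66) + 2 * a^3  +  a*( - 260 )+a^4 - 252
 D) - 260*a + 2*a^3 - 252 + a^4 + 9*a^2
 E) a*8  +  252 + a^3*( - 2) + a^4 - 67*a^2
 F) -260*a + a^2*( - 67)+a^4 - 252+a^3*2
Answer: F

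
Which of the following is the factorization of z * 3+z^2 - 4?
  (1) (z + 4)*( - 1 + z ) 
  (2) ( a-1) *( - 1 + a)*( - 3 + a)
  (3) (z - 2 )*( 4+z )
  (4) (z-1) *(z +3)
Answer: 1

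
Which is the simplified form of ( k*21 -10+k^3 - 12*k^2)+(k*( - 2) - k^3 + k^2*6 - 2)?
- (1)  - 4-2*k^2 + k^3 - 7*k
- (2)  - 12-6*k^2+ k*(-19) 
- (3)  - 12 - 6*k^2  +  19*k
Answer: 3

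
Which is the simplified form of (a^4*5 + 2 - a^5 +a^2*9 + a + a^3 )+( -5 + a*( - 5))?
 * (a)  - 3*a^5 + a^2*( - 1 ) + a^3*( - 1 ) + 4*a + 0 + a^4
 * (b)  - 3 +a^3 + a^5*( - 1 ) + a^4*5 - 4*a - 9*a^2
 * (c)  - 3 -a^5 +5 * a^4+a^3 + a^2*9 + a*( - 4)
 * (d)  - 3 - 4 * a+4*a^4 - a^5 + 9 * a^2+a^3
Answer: c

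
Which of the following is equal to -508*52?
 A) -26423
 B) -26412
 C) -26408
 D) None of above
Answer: D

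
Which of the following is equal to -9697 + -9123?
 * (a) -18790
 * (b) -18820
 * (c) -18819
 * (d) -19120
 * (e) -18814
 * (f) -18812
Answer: b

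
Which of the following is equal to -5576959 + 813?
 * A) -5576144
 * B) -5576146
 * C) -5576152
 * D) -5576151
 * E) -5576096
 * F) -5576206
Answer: B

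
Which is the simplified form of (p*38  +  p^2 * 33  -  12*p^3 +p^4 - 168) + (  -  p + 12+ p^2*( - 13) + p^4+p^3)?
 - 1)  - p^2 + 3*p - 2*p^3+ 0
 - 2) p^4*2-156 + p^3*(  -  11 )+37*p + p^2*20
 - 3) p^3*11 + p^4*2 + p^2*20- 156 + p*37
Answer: 2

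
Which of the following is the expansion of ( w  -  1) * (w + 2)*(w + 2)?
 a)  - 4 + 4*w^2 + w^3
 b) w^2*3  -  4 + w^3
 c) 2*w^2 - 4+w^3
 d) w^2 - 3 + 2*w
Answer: b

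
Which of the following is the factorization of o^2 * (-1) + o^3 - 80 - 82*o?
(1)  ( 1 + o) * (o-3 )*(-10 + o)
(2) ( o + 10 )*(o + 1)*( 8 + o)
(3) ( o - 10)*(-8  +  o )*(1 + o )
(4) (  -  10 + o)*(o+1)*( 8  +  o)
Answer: 4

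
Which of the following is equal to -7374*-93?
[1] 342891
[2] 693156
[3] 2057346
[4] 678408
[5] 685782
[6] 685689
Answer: 5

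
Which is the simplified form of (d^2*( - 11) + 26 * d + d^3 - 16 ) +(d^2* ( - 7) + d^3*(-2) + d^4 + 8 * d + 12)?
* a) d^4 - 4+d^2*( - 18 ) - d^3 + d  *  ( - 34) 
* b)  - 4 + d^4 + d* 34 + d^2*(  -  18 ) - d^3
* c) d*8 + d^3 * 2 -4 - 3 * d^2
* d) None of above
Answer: b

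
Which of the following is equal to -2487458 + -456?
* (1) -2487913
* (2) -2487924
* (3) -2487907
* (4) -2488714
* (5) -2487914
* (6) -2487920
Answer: 5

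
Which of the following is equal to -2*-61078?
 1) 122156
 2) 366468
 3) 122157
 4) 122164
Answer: 1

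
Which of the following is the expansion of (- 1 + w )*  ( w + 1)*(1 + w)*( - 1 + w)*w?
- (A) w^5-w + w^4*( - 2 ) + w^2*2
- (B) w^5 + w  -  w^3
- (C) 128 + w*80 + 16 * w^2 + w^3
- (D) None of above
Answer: D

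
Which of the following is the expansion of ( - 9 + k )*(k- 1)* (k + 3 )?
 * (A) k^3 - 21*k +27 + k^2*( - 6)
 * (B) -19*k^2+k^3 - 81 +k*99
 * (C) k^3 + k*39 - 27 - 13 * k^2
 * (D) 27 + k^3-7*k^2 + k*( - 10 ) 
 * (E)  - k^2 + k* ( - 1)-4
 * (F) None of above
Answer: F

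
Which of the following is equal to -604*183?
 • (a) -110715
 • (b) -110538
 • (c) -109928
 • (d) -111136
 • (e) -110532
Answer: e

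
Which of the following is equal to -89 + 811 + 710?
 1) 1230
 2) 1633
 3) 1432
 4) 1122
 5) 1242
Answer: 3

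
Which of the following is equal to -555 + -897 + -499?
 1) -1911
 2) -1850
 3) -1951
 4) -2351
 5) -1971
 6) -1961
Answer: 3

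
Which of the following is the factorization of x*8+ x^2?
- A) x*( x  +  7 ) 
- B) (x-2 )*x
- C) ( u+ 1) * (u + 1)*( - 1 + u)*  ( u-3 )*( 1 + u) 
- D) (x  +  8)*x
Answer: D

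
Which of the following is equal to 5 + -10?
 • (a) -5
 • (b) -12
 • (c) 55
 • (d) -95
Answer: a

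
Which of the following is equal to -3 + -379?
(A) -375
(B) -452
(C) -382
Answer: C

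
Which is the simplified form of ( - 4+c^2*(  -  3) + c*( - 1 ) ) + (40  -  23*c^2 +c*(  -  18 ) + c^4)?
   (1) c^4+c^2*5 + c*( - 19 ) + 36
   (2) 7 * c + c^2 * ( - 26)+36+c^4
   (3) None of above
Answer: 3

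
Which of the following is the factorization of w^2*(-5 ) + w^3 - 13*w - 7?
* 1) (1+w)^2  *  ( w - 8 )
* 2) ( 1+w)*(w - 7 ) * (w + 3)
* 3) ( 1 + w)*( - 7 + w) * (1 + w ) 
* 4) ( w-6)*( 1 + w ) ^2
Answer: 3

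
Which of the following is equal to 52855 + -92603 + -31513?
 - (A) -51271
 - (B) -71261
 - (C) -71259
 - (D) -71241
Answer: B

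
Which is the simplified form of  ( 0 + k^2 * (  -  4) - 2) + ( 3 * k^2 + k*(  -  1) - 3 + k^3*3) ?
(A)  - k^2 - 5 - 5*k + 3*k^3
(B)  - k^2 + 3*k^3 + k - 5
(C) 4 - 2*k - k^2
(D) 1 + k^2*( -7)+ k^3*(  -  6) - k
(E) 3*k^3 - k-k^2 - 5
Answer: E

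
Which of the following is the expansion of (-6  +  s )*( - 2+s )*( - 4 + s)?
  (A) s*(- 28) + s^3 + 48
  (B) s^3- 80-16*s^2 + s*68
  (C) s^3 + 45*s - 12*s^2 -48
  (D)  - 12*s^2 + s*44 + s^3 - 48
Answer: D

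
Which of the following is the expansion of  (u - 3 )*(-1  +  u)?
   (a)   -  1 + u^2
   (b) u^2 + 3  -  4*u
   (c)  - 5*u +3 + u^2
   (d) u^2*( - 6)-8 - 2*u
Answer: b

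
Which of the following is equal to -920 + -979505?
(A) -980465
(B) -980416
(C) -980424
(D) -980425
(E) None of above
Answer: D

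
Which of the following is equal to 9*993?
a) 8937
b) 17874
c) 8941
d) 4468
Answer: a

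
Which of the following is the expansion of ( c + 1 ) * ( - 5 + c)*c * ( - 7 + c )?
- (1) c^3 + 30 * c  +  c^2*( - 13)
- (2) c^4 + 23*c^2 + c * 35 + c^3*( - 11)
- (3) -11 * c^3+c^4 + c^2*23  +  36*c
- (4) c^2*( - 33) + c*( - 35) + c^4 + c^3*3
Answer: 2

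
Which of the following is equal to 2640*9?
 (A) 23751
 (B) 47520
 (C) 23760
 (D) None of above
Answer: C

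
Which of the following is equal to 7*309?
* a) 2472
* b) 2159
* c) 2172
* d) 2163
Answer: d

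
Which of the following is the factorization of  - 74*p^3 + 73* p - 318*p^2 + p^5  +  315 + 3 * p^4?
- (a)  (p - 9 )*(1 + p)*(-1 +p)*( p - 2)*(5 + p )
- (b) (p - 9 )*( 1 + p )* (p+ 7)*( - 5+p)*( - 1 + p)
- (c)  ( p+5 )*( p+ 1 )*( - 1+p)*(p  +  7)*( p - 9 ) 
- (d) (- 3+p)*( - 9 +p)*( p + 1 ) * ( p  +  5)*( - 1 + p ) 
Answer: c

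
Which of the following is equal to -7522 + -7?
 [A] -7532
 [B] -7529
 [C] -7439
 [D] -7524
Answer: B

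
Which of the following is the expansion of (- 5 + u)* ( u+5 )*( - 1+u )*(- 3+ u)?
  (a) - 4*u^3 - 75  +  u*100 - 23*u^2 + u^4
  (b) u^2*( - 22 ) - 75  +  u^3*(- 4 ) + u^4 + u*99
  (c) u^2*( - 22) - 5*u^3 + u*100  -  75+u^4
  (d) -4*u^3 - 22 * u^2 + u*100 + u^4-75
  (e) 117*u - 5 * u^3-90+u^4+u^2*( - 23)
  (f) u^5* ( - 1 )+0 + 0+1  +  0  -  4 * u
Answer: d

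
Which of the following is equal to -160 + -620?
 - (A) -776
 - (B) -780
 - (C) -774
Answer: B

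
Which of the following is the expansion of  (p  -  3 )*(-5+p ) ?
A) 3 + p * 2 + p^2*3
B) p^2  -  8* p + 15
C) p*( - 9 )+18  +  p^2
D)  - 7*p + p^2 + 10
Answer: B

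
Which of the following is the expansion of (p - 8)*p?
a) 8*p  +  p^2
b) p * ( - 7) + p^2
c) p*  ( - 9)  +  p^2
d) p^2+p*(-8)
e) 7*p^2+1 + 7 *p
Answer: d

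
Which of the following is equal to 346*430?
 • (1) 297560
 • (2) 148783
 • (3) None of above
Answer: 3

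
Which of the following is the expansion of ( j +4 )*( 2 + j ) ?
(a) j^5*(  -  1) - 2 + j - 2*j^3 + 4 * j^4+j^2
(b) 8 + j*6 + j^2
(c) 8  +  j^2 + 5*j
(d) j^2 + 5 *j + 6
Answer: b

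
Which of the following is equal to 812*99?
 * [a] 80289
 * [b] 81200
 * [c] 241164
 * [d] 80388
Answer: d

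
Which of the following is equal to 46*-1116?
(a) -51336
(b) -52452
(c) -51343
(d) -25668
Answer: a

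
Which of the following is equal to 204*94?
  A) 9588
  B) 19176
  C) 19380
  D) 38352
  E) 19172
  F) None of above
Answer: B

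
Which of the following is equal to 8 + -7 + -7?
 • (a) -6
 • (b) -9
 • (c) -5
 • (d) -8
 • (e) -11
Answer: a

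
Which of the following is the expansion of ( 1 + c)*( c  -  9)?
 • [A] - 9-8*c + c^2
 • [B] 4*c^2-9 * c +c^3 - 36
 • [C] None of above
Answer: A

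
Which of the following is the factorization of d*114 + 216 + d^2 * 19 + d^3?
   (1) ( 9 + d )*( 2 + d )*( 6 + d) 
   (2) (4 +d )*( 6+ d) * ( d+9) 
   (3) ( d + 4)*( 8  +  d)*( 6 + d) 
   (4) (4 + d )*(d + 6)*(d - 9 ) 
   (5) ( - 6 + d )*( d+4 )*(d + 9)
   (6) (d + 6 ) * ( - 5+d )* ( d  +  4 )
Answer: 2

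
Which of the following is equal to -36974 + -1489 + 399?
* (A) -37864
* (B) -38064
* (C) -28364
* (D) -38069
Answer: B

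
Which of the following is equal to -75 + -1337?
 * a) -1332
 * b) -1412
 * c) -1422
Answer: b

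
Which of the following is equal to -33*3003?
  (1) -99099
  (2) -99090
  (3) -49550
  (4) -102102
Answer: 1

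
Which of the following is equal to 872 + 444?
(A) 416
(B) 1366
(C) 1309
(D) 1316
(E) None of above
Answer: D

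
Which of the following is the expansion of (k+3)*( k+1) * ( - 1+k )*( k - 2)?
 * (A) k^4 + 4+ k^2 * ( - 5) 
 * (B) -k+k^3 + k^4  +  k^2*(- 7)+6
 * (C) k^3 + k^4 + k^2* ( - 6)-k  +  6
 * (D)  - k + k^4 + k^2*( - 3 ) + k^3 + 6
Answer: B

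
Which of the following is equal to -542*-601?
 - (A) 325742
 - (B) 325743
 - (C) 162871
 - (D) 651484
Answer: A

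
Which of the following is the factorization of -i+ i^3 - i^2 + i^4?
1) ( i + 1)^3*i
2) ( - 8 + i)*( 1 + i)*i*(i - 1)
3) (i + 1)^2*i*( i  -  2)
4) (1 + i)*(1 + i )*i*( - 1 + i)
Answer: 4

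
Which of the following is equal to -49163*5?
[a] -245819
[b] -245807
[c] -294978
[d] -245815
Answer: d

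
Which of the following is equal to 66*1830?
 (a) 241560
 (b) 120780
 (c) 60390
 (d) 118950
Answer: b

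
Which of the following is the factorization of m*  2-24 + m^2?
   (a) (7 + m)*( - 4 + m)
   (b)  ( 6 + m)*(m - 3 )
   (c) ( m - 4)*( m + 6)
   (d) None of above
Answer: c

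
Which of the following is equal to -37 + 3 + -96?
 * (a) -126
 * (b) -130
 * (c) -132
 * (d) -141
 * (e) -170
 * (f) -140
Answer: b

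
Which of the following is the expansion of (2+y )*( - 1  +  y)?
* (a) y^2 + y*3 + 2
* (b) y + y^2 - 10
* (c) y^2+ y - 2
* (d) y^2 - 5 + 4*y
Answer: c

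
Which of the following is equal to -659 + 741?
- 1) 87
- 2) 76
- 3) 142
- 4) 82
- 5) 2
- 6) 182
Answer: 4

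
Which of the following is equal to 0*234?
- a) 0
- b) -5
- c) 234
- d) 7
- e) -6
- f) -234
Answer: a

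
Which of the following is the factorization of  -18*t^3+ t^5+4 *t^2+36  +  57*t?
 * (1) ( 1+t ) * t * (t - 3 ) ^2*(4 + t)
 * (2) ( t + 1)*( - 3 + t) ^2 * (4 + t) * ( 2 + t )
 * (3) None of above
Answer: 3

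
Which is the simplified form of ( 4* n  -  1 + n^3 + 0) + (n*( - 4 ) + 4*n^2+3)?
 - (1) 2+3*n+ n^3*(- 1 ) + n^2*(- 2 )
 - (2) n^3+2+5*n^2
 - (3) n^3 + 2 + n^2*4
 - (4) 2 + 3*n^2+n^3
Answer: 3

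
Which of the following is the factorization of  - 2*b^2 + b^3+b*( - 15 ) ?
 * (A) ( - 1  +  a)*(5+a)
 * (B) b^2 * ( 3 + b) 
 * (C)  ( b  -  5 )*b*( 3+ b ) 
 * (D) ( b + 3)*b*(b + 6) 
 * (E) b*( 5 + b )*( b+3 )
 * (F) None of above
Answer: C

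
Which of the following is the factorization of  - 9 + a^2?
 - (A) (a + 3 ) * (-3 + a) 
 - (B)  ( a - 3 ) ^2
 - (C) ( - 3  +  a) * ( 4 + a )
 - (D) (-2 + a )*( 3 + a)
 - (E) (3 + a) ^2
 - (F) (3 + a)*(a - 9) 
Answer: A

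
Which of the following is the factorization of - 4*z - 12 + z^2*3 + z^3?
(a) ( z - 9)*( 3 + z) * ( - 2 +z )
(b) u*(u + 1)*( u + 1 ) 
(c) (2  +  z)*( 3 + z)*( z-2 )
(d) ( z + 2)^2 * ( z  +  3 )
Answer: c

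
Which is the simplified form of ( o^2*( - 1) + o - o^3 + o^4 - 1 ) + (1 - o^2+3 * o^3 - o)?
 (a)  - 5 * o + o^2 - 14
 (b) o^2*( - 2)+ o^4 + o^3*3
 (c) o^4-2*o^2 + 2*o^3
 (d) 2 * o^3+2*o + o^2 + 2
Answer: c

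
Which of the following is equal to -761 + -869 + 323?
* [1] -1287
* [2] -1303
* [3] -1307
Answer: 3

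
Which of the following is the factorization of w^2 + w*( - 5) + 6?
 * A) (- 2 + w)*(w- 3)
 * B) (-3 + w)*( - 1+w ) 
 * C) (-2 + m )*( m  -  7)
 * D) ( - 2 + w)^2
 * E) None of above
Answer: A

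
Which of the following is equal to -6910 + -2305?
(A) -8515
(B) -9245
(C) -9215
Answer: C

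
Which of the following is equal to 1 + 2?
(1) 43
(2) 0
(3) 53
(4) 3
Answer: 4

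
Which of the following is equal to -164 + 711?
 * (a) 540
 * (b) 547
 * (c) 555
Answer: b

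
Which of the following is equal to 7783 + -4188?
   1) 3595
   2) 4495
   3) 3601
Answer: 1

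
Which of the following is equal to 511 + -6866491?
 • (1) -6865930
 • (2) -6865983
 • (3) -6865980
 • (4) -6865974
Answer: 3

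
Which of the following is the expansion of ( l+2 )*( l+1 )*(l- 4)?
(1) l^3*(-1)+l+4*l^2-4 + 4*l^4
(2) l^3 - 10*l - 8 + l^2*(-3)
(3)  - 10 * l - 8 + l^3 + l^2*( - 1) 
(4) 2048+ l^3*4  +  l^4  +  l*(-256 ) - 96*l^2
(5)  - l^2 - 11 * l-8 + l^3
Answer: 3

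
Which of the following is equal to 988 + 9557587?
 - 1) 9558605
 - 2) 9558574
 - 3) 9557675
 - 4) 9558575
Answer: 4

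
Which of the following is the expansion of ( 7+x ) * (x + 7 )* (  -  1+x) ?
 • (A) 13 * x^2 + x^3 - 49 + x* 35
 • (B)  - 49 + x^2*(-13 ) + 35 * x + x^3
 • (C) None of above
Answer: A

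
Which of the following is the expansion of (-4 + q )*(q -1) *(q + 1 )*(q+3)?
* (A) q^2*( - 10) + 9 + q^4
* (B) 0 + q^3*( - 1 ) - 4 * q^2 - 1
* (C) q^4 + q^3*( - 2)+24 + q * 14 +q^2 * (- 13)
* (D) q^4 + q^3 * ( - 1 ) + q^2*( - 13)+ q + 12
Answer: D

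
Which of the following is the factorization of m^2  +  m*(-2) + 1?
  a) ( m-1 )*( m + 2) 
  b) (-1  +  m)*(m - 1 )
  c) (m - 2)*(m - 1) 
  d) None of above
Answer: b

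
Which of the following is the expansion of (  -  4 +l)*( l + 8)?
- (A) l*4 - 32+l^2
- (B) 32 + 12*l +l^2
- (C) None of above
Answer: A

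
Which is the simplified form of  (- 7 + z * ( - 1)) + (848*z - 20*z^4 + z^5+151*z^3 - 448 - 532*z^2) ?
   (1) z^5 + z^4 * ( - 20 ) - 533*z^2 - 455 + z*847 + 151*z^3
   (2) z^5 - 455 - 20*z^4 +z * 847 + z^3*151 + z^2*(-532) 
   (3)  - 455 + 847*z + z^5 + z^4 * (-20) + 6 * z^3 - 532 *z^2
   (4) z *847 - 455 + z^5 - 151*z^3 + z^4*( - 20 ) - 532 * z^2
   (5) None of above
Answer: 2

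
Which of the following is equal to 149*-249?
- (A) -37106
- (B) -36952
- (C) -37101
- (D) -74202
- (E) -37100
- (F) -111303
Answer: C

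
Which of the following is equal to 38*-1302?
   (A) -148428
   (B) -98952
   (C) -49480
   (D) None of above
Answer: D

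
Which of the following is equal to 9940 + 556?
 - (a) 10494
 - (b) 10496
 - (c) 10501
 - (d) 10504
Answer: b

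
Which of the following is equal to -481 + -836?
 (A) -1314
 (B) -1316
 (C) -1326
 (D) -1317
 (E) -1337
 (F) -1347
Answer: D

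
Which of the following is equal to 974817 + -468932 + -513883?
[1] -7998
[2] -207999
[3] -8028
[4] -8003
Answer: 1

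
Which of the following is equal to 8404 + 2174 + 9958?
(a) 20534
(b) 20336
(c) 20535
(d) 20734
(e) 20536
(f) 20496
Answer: e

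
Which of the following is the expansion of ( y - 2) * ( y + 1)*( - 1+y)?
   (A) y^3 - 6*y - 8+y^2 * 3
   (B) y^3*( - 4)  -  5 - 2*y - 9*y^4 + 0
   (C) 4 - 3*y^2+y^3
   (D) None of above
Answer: D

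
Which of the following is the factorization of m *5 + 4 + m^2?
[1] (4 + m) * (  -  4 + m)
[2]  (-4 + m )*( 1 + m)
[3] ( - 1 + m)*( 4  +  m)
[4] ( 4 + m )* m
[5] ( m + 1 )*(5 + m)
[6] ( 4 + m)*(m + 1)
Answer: 6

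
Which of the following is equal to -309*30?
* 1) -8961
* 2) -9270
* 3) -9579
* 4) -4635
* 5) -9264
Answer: 2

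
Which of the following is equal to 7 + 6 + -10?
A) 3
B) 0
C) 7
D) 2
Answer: A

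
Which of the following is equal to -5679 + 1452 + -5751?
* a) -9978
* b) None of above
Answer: a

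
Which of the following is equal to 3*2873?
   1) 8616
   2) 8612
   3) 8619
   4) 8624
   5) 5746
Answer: 3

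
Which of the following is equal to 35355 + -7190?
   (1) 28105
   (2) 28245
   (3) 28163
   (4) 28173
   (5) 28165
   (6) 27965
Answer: 5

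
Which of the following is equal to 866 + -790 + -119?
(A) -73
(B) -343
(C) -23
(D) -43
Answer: D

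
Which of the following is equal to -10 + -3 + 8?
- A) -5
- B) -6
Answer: A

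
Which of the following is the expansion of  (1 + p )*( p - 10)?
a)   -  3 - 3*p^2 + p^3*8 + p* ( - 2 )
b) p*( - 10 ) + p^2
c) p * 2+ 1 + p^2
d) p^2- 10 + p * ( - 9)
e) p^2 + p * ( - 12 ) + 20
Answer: d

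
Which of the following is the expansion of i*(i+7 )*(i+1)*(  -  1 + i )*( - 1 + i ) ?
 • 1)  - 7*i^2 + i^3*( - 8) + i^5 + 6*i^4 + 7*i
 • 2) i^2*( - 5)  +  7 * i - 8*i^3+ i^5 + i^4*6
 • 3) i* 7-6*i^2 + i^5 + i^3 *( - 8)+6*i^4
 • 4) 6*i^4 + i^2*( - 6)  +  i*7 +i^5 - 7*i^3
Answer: 3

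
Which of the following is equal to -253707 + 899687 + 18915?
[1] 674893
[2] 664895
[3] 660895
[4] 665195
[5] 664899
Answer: 2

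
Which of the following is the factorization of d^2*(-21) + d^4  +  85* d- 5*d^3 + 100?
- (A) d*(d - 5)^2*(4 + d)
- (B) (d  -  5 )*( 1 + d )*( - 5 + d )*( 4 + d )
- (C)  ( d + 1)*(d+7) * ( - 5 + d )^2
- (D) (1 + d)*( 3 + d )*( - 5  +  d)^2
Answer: B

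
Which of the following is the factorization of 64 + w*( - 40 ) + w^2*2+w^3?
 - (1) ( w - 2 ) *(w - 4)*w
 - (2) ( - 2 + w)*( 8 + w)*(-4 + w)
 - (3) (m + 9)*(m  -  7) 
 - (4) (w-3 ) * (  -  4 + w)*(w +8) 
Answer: 2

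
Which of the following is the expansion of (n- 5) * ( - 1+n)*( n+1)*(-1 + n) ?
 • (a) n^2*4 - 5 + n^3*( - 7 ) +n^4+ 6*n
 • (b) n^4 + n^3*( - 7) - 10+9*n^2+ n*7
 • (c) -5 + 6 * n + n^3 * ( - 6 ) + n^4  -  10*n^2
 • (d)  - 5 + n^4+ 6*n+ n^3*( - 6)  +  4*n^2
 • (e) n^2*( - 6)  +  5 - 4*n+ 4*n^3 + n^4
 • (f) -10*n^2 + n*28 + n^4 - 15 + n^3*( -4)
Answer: d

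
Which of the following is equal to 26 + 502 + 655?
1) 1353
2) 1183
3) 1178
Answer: 2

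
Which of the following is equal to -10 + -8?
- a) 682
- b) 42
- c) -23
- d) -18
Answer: d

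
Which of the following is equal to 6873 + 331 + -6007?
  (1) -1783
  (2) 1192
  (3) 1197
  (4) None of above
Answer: 3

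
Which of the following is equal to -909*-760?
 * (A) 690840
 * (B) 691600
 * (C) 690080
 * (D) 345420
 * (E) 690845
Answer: A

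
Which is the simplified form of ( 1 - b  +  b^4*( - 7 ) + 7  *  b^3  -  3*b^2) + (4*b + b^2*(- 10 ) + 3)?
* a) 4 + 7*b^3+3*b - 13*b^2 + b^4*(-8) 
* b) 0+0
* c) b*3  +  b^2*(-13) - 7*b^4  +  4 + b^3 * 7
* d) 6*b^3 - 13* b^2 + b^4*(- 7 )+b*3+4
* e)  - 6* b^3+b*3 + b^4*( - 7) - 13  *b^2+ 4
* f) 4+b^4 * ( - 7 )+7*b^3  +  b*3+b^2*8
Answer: c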